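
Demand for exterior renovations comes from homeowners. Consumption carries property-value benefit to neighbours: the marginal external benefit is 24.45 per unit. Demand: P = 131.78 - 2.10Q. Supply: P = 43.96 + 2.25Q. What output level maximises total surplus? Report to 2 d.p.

Social marginal benefit = demand + MEB = 156.23 - 2.10Q.
Set SMB = MC: 156.23 - 2.10Q = 43.96 + 2.25Q → Q* = 25.8092.

Q* = 25.81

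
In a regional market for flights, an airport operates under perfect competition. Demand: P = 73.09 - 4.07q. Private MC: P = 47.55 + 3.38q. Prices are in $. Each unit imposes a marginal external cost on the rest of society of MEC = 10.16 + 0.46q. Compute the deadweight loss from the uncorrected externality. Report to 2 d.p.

Market equilibrium (private): 47.55 + 3.38q = 73.09 - 4.07q → q_m = 3.4282.
Social marginal cost = private MC + MEC = 57.71 + 3.84q.
Set SMC = demand: 57.71 + 3.84q = 73.09 - 4.07q → q* = 1.9444.
The loss is the area between SMC and demand from q* to q_m; with linear curves that's a triangle of height MEC(q_m).
DWL = ½ × 1.4838 × 11.7370 = 8.7077.

DWL = $8.71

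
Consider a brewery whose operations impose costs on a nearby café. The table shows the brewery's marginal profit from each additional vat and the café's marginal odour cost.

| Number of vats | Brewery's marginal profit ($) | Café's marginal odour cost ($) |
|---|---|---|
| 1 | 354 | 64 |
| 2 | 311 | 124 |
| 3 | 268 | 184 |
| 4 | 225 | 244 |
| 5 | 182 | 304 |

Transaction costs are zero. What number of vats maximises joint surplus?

Bargaining reaches the level where marginal profit last exceeds marginal odour cost.
That holds through level 3 (268 ≥ 184) but not at 4 (225 < 244).

3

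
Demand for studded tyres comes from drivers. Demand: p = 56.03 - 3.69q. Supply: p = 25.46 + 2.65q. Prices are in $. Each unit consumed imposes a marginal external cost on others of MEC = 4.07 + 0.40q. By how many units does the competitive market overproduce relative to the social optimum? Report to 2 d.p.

0.89 units

Market equilibrium (private): 25.46 + 2.65q = 56.03 - 3.69q → q_m = 4.8218.
Social marginal benefit = demand − MEC = 51.96 - 4.09q.
Set SMB = MC: 51.96 - 4.09q = 25.46 + 2.65q → q* = 3.9318.
Gap = |4.8218 − 3.9318| = 0.8900.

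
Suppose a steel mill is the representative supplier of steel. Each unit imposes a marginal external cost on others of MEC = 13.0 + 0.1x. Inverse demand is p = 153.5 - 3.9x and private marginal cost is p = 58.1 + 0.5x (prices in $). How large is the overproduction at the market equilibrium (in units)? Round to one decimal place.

Market equilibrium (private): 58.1 + 0.5x = 153.5 - 3.9x → x_m = 21.6818.
Social marginal cost = private MC + MEC = 71.1 + 0.6x.
Set SMC = demand: 71.1 + 0.6x = 153.5 - 3.9x → x* = 18.3111.
Gap = |21.6818 − 18.3111| = 3.3707.

3.4 units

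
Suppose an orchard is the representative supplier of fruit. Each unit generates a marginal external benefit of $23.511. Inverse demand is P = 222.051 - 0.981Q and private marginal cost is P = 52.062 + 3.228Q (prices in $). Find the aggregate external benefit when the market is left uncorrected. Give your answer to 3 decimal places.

$949.539

Market equilibrium (private): 52.062 + 3.228Q = 222.051 - 0.981Q → Q_m = 40.3870.
Total external benefit = MEB × Q_m = 23.511 × 40.3870 = 949.5388.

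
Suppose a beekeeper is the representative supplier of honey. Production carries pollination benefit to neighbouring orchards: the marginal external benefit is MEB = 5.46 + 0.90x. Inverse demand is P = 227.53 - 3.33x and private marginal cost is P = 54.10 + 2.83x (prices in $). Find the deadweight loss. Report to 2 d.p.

DWL = $90.17

Market equilibrium (private): 54.10 + 2.83x = 227.53 - 3.33x → x_m = 28.1542.
Social marginal cost = private MC − MEB = 48.64 + 1.93x.
Set SMC = demand: 48.64 + 1.93x = 227.53 - 3.33x → x* = 34.0095.
Height of the DWL triangle at x_m is demand(x_m) − SMC(x_m) = MEB(x_m) = 30.7988.
DWL = ½ × 5.8553 × 30.7988 = 90.1681.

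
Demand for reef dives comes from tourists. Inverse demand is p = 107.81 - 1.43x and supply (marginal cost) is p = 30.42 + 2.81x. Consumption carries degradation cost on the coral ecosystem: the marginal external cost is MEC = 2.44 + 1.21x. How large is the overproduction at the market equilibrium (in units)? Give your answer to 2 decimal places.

4.50 units

Market equilibrium (private): 30.42 + 2.81x = 107.81 - 1.43x → x_m = 18.2524.
Social marginal benefit = demand − MEC = 105.37 - 2.64x.
Set SMB = MC: 105.37 - 2.64x = 30.42 + 2.81x → x* = 13.7523.
Gap = |18.2524 − 13.7523| = 4.5001.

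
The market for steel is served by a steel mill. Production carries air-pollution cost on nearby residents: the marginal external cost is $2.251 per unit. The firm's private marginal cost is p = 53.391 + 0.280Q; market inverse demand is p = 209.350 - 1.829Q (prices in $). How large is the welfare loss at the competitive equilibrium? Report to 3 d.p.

DWL = $1.201

Market equilibrium (private): 53.391 + 0.280Q = 209.350 - 1.829Q → Q_m = 73.9493.
Social marginal cost = private MC + MEC = 55.642 + 0.280Q.
Set SMC = demand: 55.642 + 0.280Q = 209.350 - 1.829Q → Q* = 72.8819.
Between Q* and Q_m the wedge SMC − demand runs linearly from 0 to MEC(Q_m), so the loss is a triangle.
DWL = ½ × 1.0674 × 2.2510 = 1.2014.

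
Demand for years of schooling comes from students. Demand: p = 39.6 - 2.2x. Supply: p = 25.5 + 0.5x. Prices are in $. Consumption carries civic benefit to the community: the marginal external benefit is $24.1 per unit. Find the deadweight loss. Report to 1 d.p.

Market equilibrium (private): 25.5 + 0.5x = 39.6 - 2.2x → x_m = 5.2222.
Social marginal benefit = demand + MEB = 63.7 - 2.2x.
Set SMB = MC: 63.7 - 2.2x = 25.5 + 0.5x → x* = 14.1481.
The welfare-loss triangle has base |x_m − x*| and height MEB(x_m) (the vertical gap between SMB and MC is zero at x* and MEB at x_m).
DWL = ½ × 8.9259 × 24.1000 = 107.5571.

DWL = $107.6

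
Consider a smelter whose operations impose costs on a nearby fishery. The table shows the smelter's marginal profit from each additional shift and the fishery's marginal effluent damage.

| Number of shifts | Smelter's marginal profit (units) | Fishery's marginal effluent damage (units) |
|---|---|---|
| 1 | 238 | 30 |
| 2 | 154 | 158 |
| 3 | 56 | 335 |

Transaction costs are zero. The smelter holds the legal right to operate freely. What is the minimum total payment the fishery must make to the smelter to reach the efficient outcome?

Left alone the smelter would choose level 3 (marginal profit stays positive).
Efficient level: k* = 1 (marginal profit ≥ marginal effluent damage through 1).
The fishery must at least cover the smelter's forgone profit from cutting 3→1: 154 + 56 = 210.

210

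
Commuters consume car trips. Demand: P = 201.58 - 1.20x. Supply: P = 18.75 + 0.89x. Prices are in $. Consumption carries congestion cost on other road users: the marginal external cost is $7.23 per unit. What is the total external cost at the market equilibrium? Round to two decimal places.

$632.47

Market equilibrium (private): 18.75 + 0.89x = 201.58 - 1.20x → x_m = 87.4785.
Total external cost = MEC × x_m = 7.23 × 87.4785 = 632.4696.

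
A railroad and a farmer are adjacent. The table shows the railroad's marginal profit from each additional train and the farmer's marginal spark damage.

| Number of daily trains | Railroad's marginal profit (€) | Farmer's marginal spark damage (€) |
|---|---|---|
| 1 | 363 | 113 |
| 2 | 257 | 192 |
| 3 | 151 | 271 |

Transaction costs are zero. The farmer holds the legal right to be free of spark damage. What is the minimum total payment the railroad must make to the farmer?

Efficient level: marginal profit ≥ marginal spark damage through level 2, so k* = 2.
With the farmer holding the right, the railroad must at least compensate total damage at k*: 113 + 192 = 305.

€305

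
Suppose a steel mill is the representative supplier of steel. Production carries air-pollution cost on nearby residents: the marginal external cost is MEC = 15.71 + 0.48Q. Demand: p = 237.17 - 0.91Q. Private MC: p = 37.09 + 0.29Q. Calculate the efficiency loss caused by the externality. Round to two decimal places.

DWL = 2728.13

Market equilibrium (private): 37.09 + 0.29Q = 237.17 - 0.91Q → Q_m = 166.7333.
Social marginal cost = private MC + MEC = 52.80 + 0.77Q.
Set SMC = demand: 52.80 + 0.77Q = 237.17 - 0.91Q → Q* = 109.7440.
Height of the DWL triangle at Q_m is SMC(Q_m) − demand(Q_m) = MEC(Q_m) = 95.7420.
DWL = ½ × 56.9893 × 95.7420 = 2728.1348.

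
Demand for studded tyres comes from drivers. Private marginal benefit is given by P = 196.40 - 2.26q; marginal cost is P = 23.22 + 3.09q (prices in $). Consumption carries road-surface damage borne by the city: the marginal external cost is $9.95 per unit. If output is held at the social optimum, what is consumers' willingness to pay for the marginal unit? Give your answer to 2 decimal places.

P = $127.45

Social marginal benefit = demand − MEC = 186.45 - 2.26q.
Set SMB = MC: 186.45 - 2.26q = 23.22 + 3.09q → q* = 30.5103.
Consumer price on the demand curve at q*: 196.40 − 2.26×30.5103 = 127.4467.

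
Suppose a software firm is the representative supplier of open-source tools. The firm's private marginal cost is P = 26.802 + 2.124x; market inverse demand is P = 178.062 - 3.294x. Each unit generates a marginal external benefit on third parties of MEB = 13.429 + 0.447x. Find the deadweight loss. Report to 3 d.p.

DWL = 67.516

Market equilibrium (private): 26.802 + 2.124x = 178.062 - 3.294x → x_m = 27.9181.
Social marginal cost = private MC − MEB = 13.373 + 1.677x.
Set SMC = demand: 13.373 + 1.677x = 178.062 - 3.294x → x* = 33.1300.
The welfare-loss triangle has base |x_m − x*| and height MEB(x_m) (the vertical gap between SMC and demand is zero at x* and MEB at x_m).
DWL = ½ × 5.2119 × 25.9084 = 67.5160.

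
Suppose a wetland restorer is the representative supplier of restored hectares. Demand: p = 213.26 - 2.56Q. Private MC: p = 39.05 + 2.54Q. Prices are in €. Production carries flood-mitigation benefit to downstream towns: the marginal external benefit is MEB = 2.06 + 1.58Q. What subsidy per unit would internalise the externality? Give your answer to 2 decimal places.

Social marginal cost = private MC − MEB = 36.99 + 0.96Q.
Set SMC = demand: 36.99 + 0.96Q = 213.26 - 2.56Q → Q* = 50.0767.
The Pigouvian subsidy equals MEB at Q*: 2.06 + 1.58×50.0767 = 81.1812.

subsidy = €81.18 per unit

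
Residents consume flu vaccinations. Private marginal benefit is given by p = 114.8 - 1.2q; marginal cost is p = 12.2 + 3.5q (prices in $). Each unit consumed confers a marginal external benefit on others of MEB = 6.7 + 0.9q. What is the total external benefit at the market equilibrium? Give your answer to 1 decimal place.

$360.7

Market equilibrium (private): 12.2 + 3.5q = 114.8 - 1.2q → q_m = 21.8298.
Total external benefit = ∫₀^{q_m} (6.7 + 0.9q) dq = 6.7×21.8298 + ½×0.9×21.8298² = 360.7027.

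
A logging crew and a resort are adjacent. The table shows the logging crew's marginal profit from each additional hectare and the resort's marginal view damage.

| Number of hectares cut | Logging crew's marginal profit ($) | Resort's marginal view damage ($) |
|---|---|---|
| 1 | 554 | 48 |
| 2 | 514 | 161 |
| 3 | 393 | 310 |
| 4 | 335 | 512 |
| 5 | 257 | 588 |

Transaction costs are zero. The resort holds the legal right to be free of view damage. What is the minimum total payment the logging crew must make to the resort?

$519

Efficient level: marginal profit ≥ marginal view damage through level 3, so k* = 3.
With the resort holding the right, the logging crew must at least compensate total damage at k*: 48 + 161 + 310 = 519.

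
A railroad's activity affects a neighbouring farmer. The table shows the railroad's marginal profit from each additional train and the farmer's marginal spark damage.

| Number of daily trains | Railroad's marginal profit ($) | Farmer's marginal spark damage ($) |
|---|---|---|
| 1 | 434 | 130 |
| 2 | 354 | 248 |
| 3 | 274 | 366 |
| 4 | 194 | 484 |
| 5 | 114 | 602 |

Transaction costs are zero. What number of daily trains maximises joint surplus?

Bargaining reaches the level where marginal profit last exceeds marginal spark damage.
That holds through level 2 (354 ≥ 248) but not at 3 (274 < 366).

2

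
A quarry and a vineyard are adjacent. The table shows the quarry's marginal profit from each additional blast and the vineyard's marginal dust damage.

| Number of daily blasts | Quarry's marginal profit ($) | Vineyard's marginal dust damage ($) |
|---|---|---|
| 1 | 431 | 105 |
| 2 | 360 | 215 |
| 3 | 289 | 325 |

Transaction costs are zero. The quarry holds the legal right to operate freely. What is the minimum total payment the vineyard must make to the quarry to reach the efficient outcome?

$289

Left alone the quarry would choose level 3 (marginal profit stays positive).
Efficient level: k* = 2 (marginal profit ≥ marginal dust damage through 2).
The vineyard must at least cover the quarry's forgone profit from cutting 3→2: 289 = 289.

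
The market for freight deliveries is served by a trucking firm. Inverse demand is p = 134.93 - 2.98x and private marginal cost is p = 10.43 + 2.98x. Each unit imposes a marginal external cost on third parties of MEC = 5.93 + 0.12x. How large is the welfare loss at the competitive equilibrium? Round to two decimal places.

Market equilibrium (private): 10.43 + 2.98x = 134.93 - 2.98x → x_m = 20.8893.
Social marginal cost = private MC + MEC = 16.36 + 3.10x.
Set SMC = demand: 16.36 + 3.10x = 134.93 - 2.98x → x* = 19.5016.
The welfare-loss triangle has base |x_m − x*| and height MEC(x_m) (the vertical gap between SMC and demand is zero at x* and MEC at x_m).
DWL = ½ × 1.3877 × 8.4367 = 5.8538.

DWL = 5.85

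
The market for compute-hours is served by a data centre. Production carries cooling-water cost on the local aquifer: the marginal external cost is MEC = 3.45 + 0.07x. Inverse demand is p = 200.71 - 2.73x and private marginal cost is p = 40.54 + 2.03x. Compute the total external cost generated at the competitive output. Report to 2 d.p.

155.72

Market equilibrium (private): 40.54 + 2.03x = 200.71 - 2.73x → x_m = 33.6492.
Total external cost = ∫₀^{x_m} (3.45 + 0.07x) dx = 3.45×33.6492 + ½×0.07×33.6492² = 155.7191.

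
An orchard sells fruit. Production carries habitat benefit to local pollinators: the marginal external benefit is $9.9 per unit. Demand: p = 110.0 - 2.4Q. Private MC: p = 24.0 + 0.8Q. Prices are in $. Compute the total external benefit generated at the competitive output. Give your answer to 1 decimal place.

$266.1

Market equilibrium (private): 24.0 + 0.8Q = 110.0 - 2.4Q → Q_m = 26.8750.
Total external benefit = MEB × Q_m = 9.9 × 26.8750 = 266.0625.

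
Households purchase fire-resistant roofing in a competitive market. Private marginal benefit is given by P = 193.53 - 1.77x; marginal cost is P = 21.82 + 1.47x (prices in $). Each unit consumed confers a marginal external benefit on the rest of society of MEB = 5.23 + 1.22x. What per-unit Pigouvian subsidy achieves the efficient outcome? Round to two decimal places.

subsidy = $112.09 per unit

Social marginal benefit = demand + MEB = 198.76 - 0.55x.
Set SMB = MC: 198.76 - 0.55x = 21.82 + 1.47x → x* = 87.5941.
The Pigouvian subsidy equals MEB at x*: 5.23 + 1.22×87.5941 = 112.0948.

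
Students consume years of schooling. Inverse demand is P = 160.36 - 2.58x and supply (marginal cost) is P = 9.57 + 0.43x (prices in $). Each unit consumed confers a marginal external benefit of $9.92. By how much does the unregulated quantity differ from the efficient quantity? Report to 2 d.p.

Market equilibrium (private): 9.57 + 0.43x = 160.36 - 2.58x → x_m = 50.0963.
Social marginal benefit = demand + MEB = 170.28 - 2.58x.
Set SMB = MC: 170.28 - 2.58x = 9.57 + 0.43x → x* = 53.3920.
Gap = |50.0963 − 53.3920| = 3.2957.

3.30 units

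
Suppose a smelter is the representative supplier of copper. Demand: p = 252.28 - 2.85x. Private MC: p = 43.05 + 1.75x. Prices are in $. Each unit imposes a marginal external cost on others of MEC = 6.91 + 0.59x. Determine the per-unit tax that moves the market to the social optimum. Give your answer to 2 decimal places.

tax = $29.91 per unit

Social marginal cost = private MC + MEC = 49.96 + 2.34x.
Set SMC = demand: 49.96 + 2.34x = 252.28 - 2.85x → x* = 38.9827.
The Pigouvian tax equals MEC at x*: 6.91 + 0.59×38.9827 = 29.9098.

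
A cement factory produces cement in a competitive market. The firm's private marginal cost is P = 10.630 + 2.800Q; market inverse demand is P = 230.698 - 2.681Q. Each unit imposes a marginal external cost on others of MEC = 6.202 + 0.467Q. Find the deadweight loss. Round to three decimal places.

Market equilibrium (private): 10.630 + 2.800Q = 230.698 - 2.681Q → Q_m = 40.1511.
Social marginal cost = private MC + MEC = 16.832 + 3.267Q.
Set SMC = demand: 16.832 + 3.267Q = 230.698 - 2.681Q → Q* = 35.9560.
The welfare-loss triangle has base |Q_m − Q*| and height MEC(Q_m) (the vertical gap between SMC and demand is zero at Q* and MEC at Q_m).
DWL = ½ × 4.1951 × 24.9525 = 52.3391.

DWL = 52.339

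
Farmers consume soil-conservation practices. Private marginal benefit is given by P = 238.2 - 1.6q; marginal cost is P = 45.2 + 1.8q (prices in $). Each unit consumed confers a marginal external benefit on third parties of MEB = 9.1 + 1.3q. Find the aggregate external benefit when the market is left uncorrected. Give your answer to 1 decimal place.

$2611.0

Market equilibrium (private): 45.2 + 1.8q = 238.2 - 1.6q → q_m = 56.7647.
Total external benefit = ∫₀^{q_m} (9.1 + 1.3q) dq = 9.1×56.7647 + ½×1.3×56.7647² = 2611.0090.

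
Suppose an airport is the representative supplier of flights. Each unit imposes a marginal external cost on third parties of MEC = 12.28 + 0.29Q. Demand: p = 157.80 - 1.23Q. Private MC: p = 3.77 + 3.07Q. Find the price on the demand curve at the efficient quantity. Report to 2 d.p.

P = 119.81

Social marginal cost = private MC + MEC = 16.05 + 3.36Q.
Set SMC = demand: 16.05 + 3.36Q = 157.80 - 1.23Q → Q* = 30.8824.
Consumer price on the demand curve at Q*: 157.80 − 1.23×30.8824 = 119.8146.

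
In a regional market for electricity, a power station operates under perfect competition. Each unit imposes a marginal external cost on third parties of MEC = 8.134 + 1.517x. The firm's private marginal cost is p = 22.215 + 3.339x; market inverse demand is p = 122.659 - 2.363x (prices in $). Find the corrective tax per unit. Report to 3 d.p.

Social marginal cost = private MC + MEC = 30.349 + 4.856x.
Set SMC = demand: 30.349 + 4.856x = 122.659 - 2.363x → x* = 12.7871.
The Pigouvian tax equals MEC at x*: 8.134 + 1.517×12.7871 = 27.5320.

tax = $27.532 per unit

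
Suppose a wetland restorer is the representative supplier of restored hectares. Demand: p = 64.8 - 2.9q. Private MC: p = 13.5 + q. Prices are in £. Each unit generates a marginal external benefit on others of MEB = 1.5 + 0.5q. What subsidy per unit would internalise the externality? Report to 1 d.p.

subsidy = £9.3 per unit

Social marginal cost = private MC − MEB = 12.0 + 0.5q.
Set SMC = demand: 12.0 + 0.5q = 64.8 - 2.9q → q* = 15.5294.
The Pigouvian subsidy equals MEB at q*: 1.5 + 0.5×15.5294 = 9.2647.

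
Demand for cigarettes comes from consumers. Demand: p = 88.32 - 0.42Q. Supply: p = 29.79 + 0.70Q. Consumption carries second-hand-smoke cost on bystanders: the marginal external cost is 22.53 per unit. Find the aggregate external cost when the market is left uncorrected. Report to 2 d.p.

1177.39

Market equilibrium (private): 29.79 + 0.70Q = 88.32 - 0.42Q → Q_m = 52.2589.
Total external cost = MEC × Q_m = 22.53 × 52.2589 = 1177.3930.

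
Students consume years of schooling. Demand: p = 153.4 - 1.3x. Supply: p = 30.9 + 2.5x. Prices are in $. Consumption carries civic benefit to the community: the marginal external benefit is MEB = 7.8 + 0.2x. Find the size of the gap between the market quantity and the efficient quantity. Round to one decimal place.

4.0 units

Market equilibrium (private): 30.9 + 2.5x = 153.4 - 1.3x → x_m = 32.2368.
Social marginal benefit = demand + MEB = 161.2 - 1.1x.
Set SMB = MC: 161.2 - 1.1x = 30.9 + 2.5x → x* = 36.1944.
Gap = |32.2368 − 36.1944| = 3.9576.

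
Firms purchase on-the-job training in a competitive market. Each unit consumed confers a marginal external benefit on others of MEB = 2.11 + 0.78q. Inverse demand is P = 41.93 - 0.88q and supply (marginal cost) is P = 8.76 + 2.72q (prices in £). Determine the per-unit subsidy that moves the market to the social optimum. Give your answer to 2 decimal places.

Social marginal benefit = demand + MEB = 44.04 - 0.10q.
Set SMB = MC: 44.04 - 0.10q = 8.76 + 2.72q → q* = 12.5106.
The Pigouvian subsidy equals MEB at q*: 2.11 + 0.78×12.5106 = 11.8683.

subsidy = £11.87 per unit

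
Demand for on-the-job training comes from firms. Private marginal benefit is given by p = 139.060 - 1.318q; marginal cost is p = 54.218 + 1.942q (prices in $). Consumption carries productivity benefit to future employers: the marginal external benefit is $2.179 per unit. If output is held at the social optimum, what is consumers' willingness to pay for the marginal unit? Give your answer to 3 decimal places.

P = $103.878

Social marginal benefit = demand + MEB = 141.239 - 1.318q.
Set SMB = MC: 141.239 - 1.318q = 54.218 + 1.942q → q* = 26.6936.
Consumer price on the demand curve at q*: 139.060 − 1.318×26.6936 = 103.8778.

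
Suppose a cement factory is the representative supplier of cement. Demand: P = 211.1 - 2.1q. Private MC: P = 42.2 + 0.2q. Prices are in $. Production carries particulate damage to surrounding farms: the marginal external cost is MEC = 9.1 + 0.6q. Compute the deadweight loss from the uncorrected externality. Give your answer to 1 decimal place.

DWL = $487.3

Market equilibrium (private): 42.2 + 0.2q = 211.1 - 2.1q → q_m = 73.4348.
Social marginal cost = private MC + MEC = 51.3 + 0.8q.
Set SMC = demand: 51.3 + 0.8q = 211.1 - 2.1q → q* = 55.1034.
The loss is the area between SMC and demand from q* to q_m; with linear curves that's a triangle of height MEC(q_m).
DWL = ½ × 18.3314 × 53.1609 = 487.2569.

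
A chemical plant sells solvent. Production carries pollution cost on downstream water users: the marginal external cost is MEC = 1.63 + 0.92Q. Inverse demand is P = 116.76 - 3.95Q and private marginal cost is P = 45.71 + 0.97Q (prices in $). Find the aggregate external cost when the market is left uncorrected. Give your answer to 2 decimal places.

Market equilibrium (private): 45.71 + 0.97Q = 116.76 - 3.95Q → Q_m = 14.4411.
Total external cost = ∫₀^{Q_m} (1.63 + 0.92Q) dQ = 1.63×14.4411 + ½×0.92×14.4411² = 119.4699.

$119.47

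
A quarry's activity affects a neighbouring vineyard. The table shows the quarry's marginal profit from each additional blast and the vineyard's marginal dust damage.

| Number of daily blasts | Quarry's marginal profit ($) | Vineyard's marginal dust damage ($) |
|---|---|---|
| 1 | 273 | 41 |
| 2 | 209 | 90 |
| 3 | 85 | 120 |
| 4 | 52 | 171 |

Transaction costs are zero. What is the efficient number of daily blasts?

2

Bargaining reaches the level where marginal profit last exceeds marginal dust damage.
That holds through level 2 (209 ≥ 90) but not at 3 (85 < 120).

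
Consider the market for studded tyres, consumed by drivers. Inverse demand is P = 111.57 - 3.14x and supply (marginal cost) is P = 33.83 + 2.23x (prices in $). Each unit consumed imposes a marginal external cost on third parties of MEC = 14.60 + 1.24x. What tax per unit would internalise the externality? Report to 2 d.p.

Social marginal benefit = demand − MEC = 96.97 - 4.38x.
Set SMB = MC: 96.97 - 4.38x = 33.83 + 2.23x → x* = 9.5522.
The Pigouvian tax equals MEC at x*: 14.60 + 1.24×9.5522 = 26.4447.

tax = $26.44 per unit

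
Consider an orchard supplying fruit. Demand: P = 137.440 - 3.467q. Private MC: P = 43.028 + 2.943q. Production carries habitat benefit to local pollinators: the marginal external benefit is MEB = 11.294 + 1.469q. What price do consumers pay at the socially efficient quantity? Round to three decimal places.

Social marginal cost = private MC − MEB = 31.734 + 1.474q.
Set SMC = demand: 31.734 + 1.474q = 137.440 - 3.467q → q* = 21.3936.
Consumer price on the demand curve at q*: 137.440 − 3.467×21.3936 = 63.2684.

P = 63.268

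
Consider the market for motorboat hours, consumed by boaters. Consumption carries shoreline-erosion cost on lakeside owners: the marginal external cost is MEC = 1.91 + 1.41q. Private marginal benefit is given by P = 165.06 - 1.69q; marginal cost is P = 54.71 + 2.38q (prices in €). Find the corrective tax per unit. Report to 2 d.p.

Social marginal benefit = demand − MEC = 163.15 - 3.10q.
Set SMB = MC: 163.15 - 3.10q = 54.71 + 2.38q → q* = 19.7883.
The Pigouvian tax equals MEC at q*: 1.91 + 1.41×19.7883 = 29.8115.

tax = €29.81 per unit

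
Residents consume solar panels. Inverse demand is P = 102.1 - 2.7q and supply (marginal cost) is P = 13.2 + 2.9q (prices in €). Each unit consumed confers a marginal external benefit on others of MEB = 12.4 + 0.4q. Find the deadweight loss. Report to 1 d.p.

Market equilibrium (private): 13.2 + 2.9q = 102.1 - 2.7q → q_m = 15.8750.
Social marginal benefit = demand + MEB = 114.5 - 2.3q.
Set SMB = MC: 114.5 - 2.3q = 13.2 + 2.9q → q* = 19.4808.
The welfare-loss triangle has base |q_m − q*| and height MEB(q_m) (the vertical gap between SMB and MC is zero at q* and MEB at q_m).
DWL = ½ × 3.6058 × 18.7500 = 33.8044.

DWL = €33.8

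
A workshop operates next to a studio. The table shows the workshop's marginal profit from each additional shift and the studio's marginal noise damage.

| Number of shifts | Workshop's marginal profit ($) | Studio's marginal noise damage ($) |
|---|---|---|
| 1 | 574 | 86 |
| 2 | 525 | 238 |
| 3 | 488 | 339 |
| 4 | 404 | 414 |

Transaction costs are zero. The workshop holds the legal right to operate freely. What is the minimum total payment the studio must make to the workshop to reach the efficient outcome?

Left alone the workshop would choose level 4 (marginal profit stays positive).
Efficient level: k* = 3 (marginal profit ≥ marginal noise damage through 3).
The studio must at least cover the workshop's forgone profit from cutting 4→3: 404 = 404.

$404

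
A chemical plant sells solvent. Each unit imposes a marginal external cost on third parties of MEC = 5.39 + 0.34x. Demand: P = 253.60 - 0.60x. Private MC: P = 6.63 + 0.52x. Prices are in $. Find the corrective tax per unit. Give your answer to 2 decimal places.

Social marginal cost = private MC + MEC = 12.02 + 0.86x.
Set SMC = demand: 12.02 + 0.86x = 253.60 - 0.60x → x* = 165.4658.
The Pigouvian tax equals MEC at x*: 5.39 + 0.34×165.4658 = 61.6484.

tax = $61.65 per unit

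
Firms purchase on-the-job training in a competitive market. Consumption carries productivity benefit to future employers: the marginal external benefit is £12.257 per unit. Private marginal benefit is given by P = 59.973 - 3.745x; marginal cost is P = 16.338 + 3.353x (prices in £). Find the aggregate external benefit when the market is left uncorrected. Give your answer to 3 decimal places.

Market equilibrium (private): 16.338 + 3.353x = 59.973 - 3.745x → x_m = 6.1475.
Total external benefit = MEB × x_m = 12.257 × 6.1475 = 75.3499.

£75.350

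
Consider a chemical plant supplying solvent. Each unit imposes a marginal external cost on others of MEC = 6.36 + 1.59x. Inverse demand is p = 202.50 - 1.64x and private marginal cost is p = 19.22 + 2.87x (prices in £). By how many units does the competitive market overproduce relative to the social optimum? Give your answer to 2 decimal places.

11.64 units

Market equilibrium (private): 19.22 + 2.87x = 202.50 - 1.64x → x_m = 40.6386.
Social marginal cost = private MC + MEC = 25.58 + 4.46x.
Set SMC = demand: 25.58 + 4.46x = 202.50 - 1.64x → x* = 29.0033.
Gap = |40.6386 − 29.0033| = 11.6353.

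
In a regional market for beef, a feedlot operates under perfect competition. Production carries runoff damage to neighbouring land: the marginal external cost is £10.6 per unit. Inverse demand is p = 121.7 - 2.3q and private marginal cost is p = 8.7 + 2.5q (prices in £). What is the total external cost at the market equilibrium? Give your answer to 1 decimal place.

Market equilibrium (private): 8.7 + 2.5q = 121.7 - 2.3q → q_m = 23.5417.
Total external cost = MEC × q_m = 10.6 × 23.5417 = 249.5420.

£249.5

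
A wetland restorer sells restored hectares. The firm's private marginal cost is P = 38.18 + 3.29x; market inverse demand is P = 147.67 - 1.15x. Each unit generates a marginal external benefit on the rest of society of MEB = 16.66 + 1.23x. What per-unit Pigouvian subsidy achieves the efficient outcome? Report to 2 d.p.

Social marginal cost = private MC − MEB = 21.52 + 2.06x.
Set SMC = demand: 21.52 + 2.06x = 147.67 - 1.15x → x* = 39.2991.
The Pigouvian subsidy equals MEB at x*: 16.66 + 1.23×39.2991 = 64.9979.

subsidy = 65.00 per unit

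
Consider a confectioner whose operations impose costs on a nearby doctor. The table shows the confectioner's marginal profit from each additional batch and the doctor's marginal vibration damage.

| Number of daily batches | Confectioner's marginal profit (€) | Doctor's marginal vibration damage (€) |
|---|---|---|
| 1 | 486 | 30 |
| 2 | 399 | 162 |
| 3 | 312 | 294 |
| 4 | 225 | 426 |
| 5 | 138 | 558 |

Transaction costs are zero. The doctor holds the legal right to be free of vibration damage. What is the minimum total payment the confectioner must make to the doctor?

€486

Efficient level: marginal profit ≥ marginal vibration damage through level 3, so k* = 3.
With the doctor holding the right, the confectioner must at least compensate total damage at k*: 30 + 162 + 294 = 486.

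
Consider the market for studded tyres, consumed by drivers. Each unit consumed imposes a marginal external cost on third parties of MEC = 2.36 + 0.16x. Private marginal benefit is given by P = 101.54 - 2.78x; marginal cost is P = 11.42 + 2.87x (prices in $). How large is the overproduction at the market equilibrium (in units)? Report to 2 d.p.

0.85 units

Market equilibrium (private): 11.42 + 2.87x = 101.54 - 2.78x → x_m = 15.9504.
Social marginal benefit = demand − MEC = 99.18 - 2.94x.
Set SMB = MC: 99.18 - 2.94x = 11.42 + 2.87x → x* = 15.1050.
Gap = |15.9504 − 15.1050| = 0.8454.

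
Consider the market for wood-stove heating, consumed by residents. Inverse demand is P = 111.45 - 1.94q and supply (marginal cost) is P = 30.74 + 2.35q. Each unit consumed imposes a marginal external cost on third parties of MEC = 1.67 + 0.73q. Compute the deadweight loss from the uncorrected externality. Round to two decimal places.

Market equilibrium (private): 30.74 + 2.35q = 111.45 - 1.94q → q_m = 18.8135.
Social marginal benefit = demand − MEC = 109.78 - 2.67q.
Set SMB = MC: 109.78 - 2.67q = 30.74 + 2.35q → q* = 15.7450.
The welfare-loss triangle has base |q_m − q*| and height MEC(q_m) (the vertical gap between SMB and MC is zero at q* and MEC at q_m).
DWL = ½ × 3.0685 × 15.4039 = 23.6334.

DWL = 23.63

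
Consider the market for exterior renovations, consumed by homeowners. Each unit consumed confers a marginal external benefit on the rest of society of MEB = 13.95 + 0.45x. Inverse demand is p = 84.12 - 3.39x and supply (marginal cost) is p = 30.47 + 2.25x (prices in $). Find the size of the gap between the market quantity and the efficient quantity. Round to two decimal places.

Market equilibrium (private): 30.47 + 2.25x = 84.12 - 3.39x → x_m = 9.5124.
Social marginal benefit = demand + MEB = 98.07 - 2.94x.
Set SMB = MC: 98.07 - 2.94x = 30.47 + 2.25x → x* = 13.0250.
Gap = |9.5124 − 13.0250| = 3.5126.

3.51 units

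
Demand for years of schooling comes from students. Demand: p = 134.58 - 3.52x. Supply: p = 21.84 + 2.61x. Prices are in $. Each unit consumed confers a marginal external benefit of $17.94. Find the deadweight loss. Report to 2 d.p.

DWL = $26.25

Market equilibrium (private): 21.84 + 2.61x = 134.58 - 3.52x → x_m = 18.3915.
Social marginal benefit = demand + MEB = 152.52 - 3.52x.
Set SMB = MC: 152.52 - 3.52x = 21.84 + 2.61x → x* = 21.3181.
Between x* and x_m the wedge SMB − MC runs linearly from 0 to MEB(x_m), so the loss is a triangle.
DWL = ½ × 2.9266 × 17.9400 = 26.2516.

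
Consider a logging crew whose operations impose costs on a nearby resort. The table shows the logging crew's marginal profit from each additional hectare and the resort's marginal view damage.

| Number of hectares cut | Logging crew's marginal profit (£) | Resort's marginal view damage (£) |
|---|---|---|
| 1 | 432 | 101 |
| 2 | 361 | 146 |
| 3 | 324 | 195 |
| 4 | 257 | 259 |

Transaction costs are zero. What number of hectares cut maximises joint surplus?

3

Bargaining reaches the level where marginal profit last exceeds marginal view damage.
That holds through level 3 (324 ≥ 195) but not at 4 (257 < 259).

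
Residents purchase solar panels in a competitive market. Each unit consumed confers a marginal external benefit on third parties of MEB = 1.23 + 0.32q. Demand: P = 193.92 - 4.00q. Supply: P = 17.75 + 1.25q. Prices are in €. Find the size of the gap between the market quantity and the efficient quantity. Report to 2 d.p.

Market equilibrium (private): 17.75 + 1.25q = 193.92 - 4.00q → q_m = 33.5562.
Social marginal benefit = demand + MEB = 195.15 - 3.68q.
Set SMB = MC: 195.15 - 3.68q = 17.75 + 1.25q → q* = 35.9838.
Gap = |33.5562 − 35.9838| = 2.4276.

2.43 units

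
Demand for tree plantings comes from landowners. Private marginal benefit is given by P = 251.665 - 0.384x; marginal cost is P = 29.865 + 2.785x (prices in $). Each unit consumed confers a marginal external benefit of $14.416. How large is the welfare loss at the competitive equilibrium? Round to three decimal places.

Market equilibrium (private): 29.865 + 2.785x = 251.665 - 0.384x → x_m = 69.9905.
Social marginal benefit = demand + MEB = 266.081 - 0.384x.
Set SMB = MC: 266.081 - 0.384x = 29.865 + 2.785x → x* = 74.5396.
The loss is the area between SMB and MC from x* to x_m; with linear curves that's a triangle of height MEB(x_m).
DWL = ½ × 4.5491 × 14.4160 = 32.7899.

DWL = $32.790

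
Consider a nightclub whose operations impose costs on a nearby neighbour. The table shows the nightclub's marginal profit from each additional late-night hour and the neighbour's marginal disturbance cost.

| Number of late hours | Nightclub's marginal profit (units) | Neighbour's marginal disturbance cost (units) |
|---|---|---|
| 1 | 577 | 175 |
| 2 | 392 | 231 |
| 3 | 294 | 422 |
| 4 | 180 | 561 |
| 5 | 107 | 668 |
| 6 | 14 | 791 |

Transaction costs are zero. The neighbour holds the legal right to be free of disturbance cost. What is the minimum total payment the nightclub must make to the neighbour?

406

Efficient level: marginal profit ≥ marginal disturbance cost through level 2, so k* = 2.
With the neighbour holding the right, the nightclub must at least compensate total damage at k*: 175 + 231 = 406.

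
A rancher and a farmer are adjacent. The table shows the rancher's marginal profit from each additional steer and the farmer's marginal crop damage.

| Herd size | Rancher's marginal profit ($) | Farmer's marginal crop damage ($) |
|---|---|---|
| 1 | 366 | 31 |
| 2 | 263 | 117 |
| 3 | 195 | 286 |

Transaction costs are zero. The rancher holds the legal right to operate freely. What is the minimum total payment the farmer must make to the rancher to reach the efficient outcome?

Left alone the rancher would choose level 3 (marginal profit stays positive).
Efficient level: k* = 2 (marginal profit ≥ marginal crop damage through 2).
The farmer must at least cover the rancher's forgone profit from cutting 3→2: 195 = 195.

$195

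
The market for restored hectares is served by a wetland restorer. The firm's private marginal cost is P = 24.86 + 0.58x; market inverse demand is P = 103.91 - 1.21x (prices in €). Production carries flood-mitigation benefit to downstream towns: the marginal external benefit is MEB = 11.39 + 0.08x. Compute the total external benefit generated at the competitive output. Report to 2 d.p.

€581.02

Market equilibrium (private): 24.86 + 0.58x = 103.91 - 1.21x → x_m = 44.1620.
Total external benefit = ∫₀^{x_m} (11.39 + 0.08x) dx = 11.39×44.1620 + ½×0.08×44.1620² = 581.0165.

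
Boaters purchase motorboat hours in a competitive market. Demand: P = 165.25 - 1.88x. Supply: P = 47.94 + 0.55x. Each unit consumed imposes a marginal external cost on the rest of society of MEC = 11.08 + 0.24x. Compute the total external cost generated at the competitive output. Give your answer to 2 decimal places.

814.56

Market equilibrium (private): 47.94 + 0.55x = 165.25 - 1.88x → x_m = 48.2757.
Total external cost = ∫₀^{x_m} (11.08 + 0.24x) dx = 11.08×48.2757 + ½×0.24×48.2757² = 814.5599.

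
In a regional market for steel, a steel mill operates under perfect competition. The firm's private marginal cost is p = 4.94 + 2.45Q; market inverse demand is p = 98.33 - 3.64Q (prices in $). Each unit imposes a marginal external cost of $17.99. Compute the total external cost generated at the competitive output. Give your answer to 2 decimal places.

Market equilibrium (private): 4.94 + 2.45Q = 98.33 - 3.64Q → Q_m = 15.3350.
Total external cost = MEC × Q_m = 17.99 × 15.3350 = 275.8767.

$275.88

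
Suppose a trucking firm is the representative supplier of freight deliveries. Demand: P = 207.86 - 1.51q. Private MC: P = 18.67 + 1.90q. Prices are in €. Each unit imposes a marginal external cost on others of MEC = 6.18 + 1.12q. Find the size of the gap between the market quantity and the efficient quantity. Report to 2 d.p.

15.08 units

Market equilibrium (private): 18.67 + 1.90q = 207.86 - 1.51q → q_m = 55.4809.
Social marginal cost = private MC + MEC = 24.85 + 3.02q.
Set SMC = demand: 24.85 + 3.02q = 207.86 - 1.51q → q* = 40.3996.
Gap = |55.4809 − 40.3996| = 15.0813.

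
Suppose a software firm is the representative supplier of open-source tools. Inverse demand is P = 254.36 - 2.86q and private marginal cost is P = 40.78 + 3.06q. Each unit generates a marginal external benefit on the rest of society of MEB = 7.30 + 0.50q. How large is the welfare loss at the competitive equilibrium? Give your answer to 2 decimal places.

DWL = 59.23

Market equilibrium (private): 40.78 + 3.06q = 254.36 - 2.86q → q_m = 36.0777.
Social marginal cost = private MC − MEB = 33.48 + 2.56q.
Set SMC = demand: 33.48 + 2.56q = 254.36 - 2.86q → q* = 40.7528.
The welfare-loss triangle has base |q_m − q*| and height MEB(q_m) (the vertical gap between SMC and demand is zero at q* and MEB at q_m).
DWL = ½ × 4.6751 × 25.3389 = 59.2309.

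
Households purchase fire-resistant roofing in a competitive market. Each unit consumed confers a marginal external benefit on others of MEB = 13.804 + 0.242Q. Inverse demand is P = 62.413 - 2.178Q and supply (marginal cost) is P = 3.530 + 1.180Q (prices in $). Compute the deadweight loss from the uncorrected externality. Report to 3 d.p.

DWL = $52.265

Market equilibrium (private): 3.530 + 1.180Q = 62.413 - 2.178Q → Q_m = 17.5351.
Social marginal benefit = demand + MEB = 76.217 - 1.936Q.
Set SMB = MC: 76.217 - 1.936Q = 3.530 + 1.180Q → Q* = 23.3270.
The loss is the area between SMB and MC from Q* to Q_m; with linear curves that's a triangle of height MEB(Q_m).
DWL = ½ × 5.7919 × 18.0475 = 52.2647.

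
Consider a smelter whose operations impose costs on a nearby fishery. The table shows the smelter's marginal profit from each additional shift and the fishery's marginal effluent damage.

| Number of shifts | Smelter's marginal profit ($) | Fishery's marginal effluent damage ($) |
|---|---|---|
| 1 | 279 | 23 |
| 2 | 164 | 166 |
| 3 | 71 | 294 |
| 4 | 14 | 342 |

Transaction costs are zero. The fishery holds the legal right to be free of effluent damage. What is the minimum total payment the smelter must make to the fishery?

Efficient level: marginal profit ≥ marginal effluent damage through level 1, so k* = 1.
With the fishery holding the right, the smelter must at least compensate total damage at k*: 23 = 23.

$23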